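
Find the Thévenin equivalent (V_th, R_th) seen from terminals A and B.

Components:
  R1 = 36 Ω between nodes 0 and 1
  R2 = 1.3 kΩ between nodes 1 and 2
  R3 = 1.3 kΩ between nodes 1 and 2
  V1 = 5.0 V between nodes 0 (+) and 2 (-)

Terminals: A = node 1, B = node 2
Step 1 — V_th is the open-circuit voltage V_A - V_B (nothing connected across the terminals).
Nodal analysis, taking node 2 as the 0 V reference.
Source V1 fixes V_0 = 5 V.
KCL at each unknown node (sum of currents leaving = 0; resistances in Ω):
  Node 1: (V_1 - 5)/36 + (V_1 - 0)/1300 + (V_1 - 0)/1300 = 0
Collecting terms: 0.02932 × V_1 = 0.1389  =>  V_1 = 4.738 V
V_th = V_1 - V_2 = 4.738 - 0 = 4.738 V
Step 2 — R_th: zero the source — replace V1 by a short circuit (node 2 merges into node 0) — and find the resistance seen between A (node 1) and B (node 0).
Reduce the network between node 1 (A) and node 0 (B) by series/parallel combination:
  Rp1 = R1 ‖ R2 ‖ R3 (parallel, all between nodes 0 and 1) = 1/(1/36 + 1/1300 + 1/1300) = 34.11 Ω
R_th = 34.11 Ω

Final answer: V_th = 4.738 V, R_th = 34.11 Ω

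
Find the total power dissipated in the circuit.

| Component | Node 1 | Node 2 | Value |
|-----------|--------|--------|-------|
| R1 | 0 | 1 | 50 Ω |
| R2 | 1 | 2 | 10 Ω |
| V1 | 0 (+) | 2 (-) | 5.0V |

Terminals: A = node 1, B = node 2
Nodal analysis, taking node 2 as the 0 V reference.
Source V1 fixes V_0 = 5 V.
KCL at each unknown node (sum of currents leaving = 0; resistances in Ω):
  Node 1: (V_1 - 5)/50 + (V_1 - 0)/10 = 0
Collecting terms: 0.12 × V_1 = 0.1  =>  V_1 = 0.8333 V
Power in each resistor, P = (ΔV)²/R:
  P_R1 = (5 - 0.8333)²/50 = 0.3472 W
  P_R2 = (0.8333 - 0)²/10 = 0.06944 W
P_total = P_R1 + P_R2 = 0.4167 W

Final answer: 0.4167 W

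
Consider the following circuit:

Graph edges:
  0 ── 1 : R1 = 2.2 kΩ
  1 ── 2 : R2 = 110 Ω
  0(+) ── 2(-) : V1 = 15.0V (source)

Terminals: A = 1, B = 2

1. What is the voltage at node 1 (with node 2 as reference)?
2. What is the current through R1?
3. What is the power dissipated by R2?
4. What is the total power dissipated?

Nodal analysis, taking node 2 as the 0 V reference.
Source V1 fixes V_0 = 15 V.
KCL at each unknown node (sum of currents leaving = 0; resistances in Ω):
  Node 1: (V_1 - 15)/2200 + (V_1 - 0)/110 = 0
Collecting terms: 0.009545 × V_1 = 0.006818  =>  V_1 = 0.7143 V
Part 1:
  Read off the nodal solution: V_1 = 0.7143 V
Part 2:
  I_R1 = (V_0 - V_1)/R1 = (15 - 0.7143)/2200 = 0.006494 A
  Magnitude: I_R1 = 0.006494 A
Part 3:
  I_R2 = (V_1 - V_2)/R2 = (0.7143 - 0)/110 = 0.006494 A
  P_R2 = I_R2² × R2 = (0.006494)² × 110 = 0.004638 W
Part 4:
  Power in each resistor, P = (ΔV)²/R:
    P_R1 = (15 - 0.7143)²/2200 = 0.09276 W
    P_R2 = (0.7143 - 0)²/110 = 0.004638 W
  P_total = P_R1 + P_R2 = 0.0974 W

Final answers:
1. V_1 = 0.7143 V
2. I_R1 = 0.006494 A
3. P_R2 = 0.004638 W
4. P_total = 0.0974 W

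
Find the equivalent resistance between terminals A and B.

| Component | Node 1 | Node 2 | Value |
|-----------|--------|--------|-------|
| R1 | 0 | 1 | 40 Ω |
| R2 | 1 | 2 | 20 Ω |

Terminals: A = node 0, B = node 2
Reduce the network between node 0 (A) and node 2 (B) by series/parallel combination:
  Rs1 = R1 + R2 (series, joined only at node 1) = 40 + 20 = 60 Ω
R_eq = 60 Ω

Final answer: 60 Ω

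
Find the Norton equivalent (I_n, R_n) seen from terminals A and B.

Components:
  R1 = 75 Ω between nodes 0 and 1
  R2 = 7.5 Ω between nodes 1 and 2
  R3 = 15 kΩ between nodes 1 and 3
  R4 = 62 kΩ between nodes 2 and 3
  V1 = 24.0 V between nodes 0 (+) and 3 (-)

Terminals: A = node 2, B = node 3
Find the Thévenin equivalent first; then I_n = V_th/R_th and R_n = R_th.
Step 1 — V_th is the open-circuit voltage V_A - V_B (nothing connected across the terminals).
Nodal analysis, taking node 3 as the 0 V reference.
Source V1 fixes V_0 = 24 V.
KCL at each unknown node (sum of currents leaving = 0; resistances in Ω):
  Node 1: (V_1 - 24)/75 + (V_1 - V_2)/7.5 + (V_1 - 0)/15000 = 0
  Node 2: (V_2 - V_1)/7.5 + (V_2 - 0)/62000 = 0
Collecting terms (coefficients in siemens):
  0.1467·V_1 - 0.1333·V_2 = 0.32
  0.1333·V_2 - 0.1333·V_1 = 0
Determinant D = (0.1467)(0.1333) - (-0.1333)(-0.1333) = 0.001789
V_1 = [(0.32)(0.1333) - (-0.1333)(0)]/D = 23.85 V
V_2 = [(0.1467)(0) - (0.32)(-0.1333)]/D = 23.85 V
V_th = V_2 - V_3 = 23.85 - 0 = 23.85 V
Step 2 — R_th: zero the source — replace V1 by a short circuit (node 3 merges into node 0) — and find the resistance seen between A (node 2) and B (node 0).
Reduce the network between node 2 (A) and node 0 (B) by series/parallel combination:
  Rp1 = R1 ‖ R3 (parallel, both between nodes 0 and 1) = 1/(1/75 + 1/15000) = 74.63 Ω
  Rs1 = R2 + Rp1 (series, joined only at node 1) = 7.5 + 74.63 = 82.13 Ω
  Rp2 = R4 ‖ Rs1 (parallel, both between nodes 0 and 2) = 1/(1/62000 + 1/82.13) = 82.02 Ω
R_th = 82.02 Ω
I_n = V_th/R_th = 23.85/82.02 = 0.2908 A, and R_n = R_th = 82.02 Ω

Final answer: I_n = 0.2908 A, R_n = 82.02 Ω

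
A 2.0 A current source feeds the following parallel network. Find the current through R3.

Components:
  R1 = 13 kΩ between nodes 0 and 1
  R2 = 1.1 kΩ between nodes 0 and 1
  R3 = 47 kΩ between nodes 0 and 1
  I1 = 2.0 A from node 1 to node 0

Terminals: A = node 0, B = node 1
All resistors sit directly between nodes 0 and 1, so they are in parallel and share one voltage V; the full source current 2 A splits among them.
1/R_par = 1/13000 + 1/1100 + 1/47000 = 0.001007 S  =>  R_par = 992.8 Ω
V = I × R_par = 2 × 992.8 = 1986 V
I_R3 = V/R3 = 1986/47000 = 0.04225 A

Final answer: 0.04225 A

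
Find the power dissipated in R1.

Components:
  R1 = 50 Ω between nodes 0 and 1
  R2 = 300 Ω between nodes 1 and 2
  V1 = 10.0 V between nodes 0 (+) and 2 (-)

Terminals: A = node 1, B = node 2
Nodal analysis, taking node 2 as the 0 V reference.
Source V1 fixes V_0 = 10 V.
KCL at each unknown node (sum of currents leaving = 0; resistances in Ω):
  Node 1: (V_1 - 10)/50 + (V_1 - 0)/300 = 0
Collecting terms: 0.02333 × V_1 = 0.2  =>  V_1 = 8.571 V
I_R1 = (V_0 - V_1)/R1 = (10 - 8.571)/50 = 0.02857 A
P_R1 = I_R1² × R1 = (0.02857)² × 50 = 0.04082 W

Final answer: 0.04082 W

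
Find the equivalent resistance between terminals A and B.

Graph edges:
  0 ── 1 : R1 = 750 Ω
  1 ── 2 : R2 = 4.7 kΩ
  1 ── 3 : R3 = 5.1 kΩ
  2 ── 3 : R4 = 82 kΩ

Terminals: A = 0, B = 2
Reduce the network between node 0 (A) and node 2 (B) by series/parallel combination:
  Rs1 = R3 + R4 (series, joined only at node 3) = 5100 + 82000 = 87100 Ω
  Rp1 = R2 ‖ Rs1 (parallel, both between nodes 1 and 2) = 1/(1/4700 + 1/87100) = 4459 Ω
  Rs2 = R1 + Rp1 (series, joined only at node 1) = 750 + 4459 = 5209 Ω
R_eq = 5.209 kΩ

Final answer: 5.209 kΩ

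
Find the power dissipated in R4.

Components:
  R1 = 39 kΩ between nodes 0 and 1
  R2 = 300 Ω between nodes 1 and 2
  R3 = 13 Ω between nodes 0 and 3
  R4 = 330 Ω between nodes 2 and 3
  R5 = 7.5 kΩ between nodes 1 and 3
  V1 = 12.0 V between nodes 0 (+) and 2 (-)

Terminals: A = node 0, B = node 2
Nodal analysis, taking node 2 as the 0 V reference.
Source V1 fixes V_0 = 12 V.
KCL at each unknown node (sum of currents leaving = 0; resistances in Ω):
  Node 1: (V_1 - 12)/39000 + (V_1 - 0)/300 + (V_1 - V_3)/7500 = 0
  Node 3: (V_3 - 12)/13 + (V_3 - 0)/330 + (V_3 - V_1)/7500 = 0
Collecting terms (coefficients in siemens):
  0.003492·V_1 - 0.0001333·V_3 = 0.0003077
  0.08009·V_3 - 0.0001333·V_1 = 0.9231
Determinant D = (0.003492)(0.08009) - (-0.0001333)(-0.0001333) = 0.0002797
V_1 = [(0.0003077)(0.08009) - (-0.0001333)(0.9231)]/D = 0.5282 V
V_3 = [(0.003492)(0.9231) - (0.0003077)(-0.0001333)]/D = 11.53 V
I_R4 = (V_2 - V_3)/R4 = (0 - 11.53)/330 = -0.03493 A
P_R4 = I_R4² × R4 = (-0.03493)² × 330 = 0.4026 W

Final answer: 0.4026 W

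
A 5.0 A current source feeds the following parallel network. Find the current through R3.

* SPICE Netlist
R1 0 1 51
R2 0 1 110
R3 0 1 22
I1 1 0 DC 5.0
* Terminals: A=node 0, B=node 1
All resistors sit directly between nodes 0 and 1, so they are in parallel and share one voltage V; the full source current 5 A splits among them.
1/R_par = 1/51 + 1/110 + 1/22 = 0.07415 S  =>  R_par = 13.49 Ω
V = I × R_par = 5 × 13.49 = 67.43 V
I_R3 = V/R3 = 67.43/22 = 3.065 A

Final answer: 3.065 A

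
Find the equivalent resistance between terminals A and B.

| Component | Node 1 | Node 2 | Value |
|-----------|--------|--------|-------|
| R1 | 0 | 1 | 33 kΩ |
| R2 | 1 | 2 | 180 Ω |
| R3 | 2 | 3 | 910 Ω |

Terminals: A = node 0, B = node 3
Reduce the network between node 0 (A) and node 3 (B) by series/parallel combination:
  Rs1 = R1 + R2 (series, joined only at node 1) = 33000 + 180 = 33180 Ω
  Rs2 = R3 + Rs1 (series, joined only at node 2) = 910 + 33180 = 34090 Ω
R_eq = 34.09 kΩ

Final answer: 34.09 kΩ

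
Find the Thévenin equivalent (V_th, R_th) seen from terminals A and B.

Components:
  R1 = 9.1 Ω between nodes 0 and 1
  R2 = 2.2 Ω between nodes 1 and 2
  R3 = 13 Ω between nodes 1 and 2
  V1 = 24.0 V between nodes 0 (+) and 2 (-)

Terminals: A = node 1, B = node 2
Step 1 — V_th is the open-circuit voltage V_A - V_B (nothing connected across the terminals).
Nodal analysis, taking node 2 as the 0 V reference.
Source V1 fixes V_0 = 24 V.
KCL at each unknown node (sum of currents leaving = 0; resistances in Ω):
  Node 1: (V_1 - 24)/9.1 + (V_1 - 0)/2.2 + (V_1 - 0)/13 = 0
Collecting terms: 0.6414 × V_1 = 2.637  =>  V_1 = 4.112 V
V_th = V_1 - V_2 = 4.112 - 0 = 4.112 V
Step 2 — R_th: zero the source — replace V1 by a short circuit (node 2 merges into node 0) — and find the resistance seen between A (node 1) and B (node 0).
Reduce the network between node 1 (A) and node 0 (B) by series/parallel combination:
  Rp1 = R1 ‖ R2 ‖ R3 (parallel, all between nodes 0 and 1) = 1/(1/9.1 + 1/2.2 + 1/13) = 1.559 Ω
R_th = 1.559 Ω

Final answer: V_th = 4.112 V, R_th = 1.559 Ω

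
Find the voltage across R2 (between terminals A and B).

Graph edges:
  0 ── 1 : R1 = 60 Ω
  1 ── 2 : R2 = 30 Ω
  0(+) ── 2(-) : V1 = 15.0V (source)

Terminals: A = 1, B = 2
R1 and R2 are in series across V1 (node 0 → node 1 → node 2), and the output A–B is taken across R2, so this is a voltage divider.
Series current: I = V1/(R1 + R2) = 15/(60 + 30) = 15/90 = 0.1667 A
V_R2 = I × R2 = V1 × R2/(R1 + R2) = 15 × 30/90 = 5 V

Final answer: 5 V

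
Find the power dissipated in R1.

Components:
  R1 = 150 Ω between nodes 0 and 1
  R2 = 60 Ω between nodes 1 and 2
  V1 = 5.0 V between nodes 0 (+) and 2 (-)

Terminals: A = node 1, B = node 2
Nodal analysis, taking node 2 as the 0 V reference.
Source V1 fixes V_0 = 5 V.
KCL at each unknown node (sum of currents leaving = 0; resistances in Ω):
  Node 1: (V_1 - 5)/150 + (V_1 - 0)/60 = 0
Collecting terms: 0.02333 × V_1 = 0.03333  =>  V_1 = 1.429 V
I_R1 = (V_0 - V_1)/R1 = (5 - 1.429)/150 = 0.02381 A
P_R1 = I_R1² × R1 = (0.02381)² × 150 = 0.08503 W

Final answer: 0.08503 W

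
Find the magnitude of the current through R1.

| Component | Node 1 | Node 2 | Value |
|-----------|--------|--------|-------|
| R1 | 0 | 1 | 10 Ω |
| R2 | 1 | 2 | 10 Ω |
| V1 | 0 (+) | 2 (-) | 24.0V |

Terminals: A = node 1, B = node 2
Nodal analysis, taking node 2 as the 0 V reference.
Source V1 fixes V_0 = 24 V.
KCL at each unknown node (sum of currents leaving = 0; resistances in Ω):
  Node 1: (V_1 - 24)/10 + (V_1 - 0)/10 = 0
Collecting terms: 0.2 × V_1 = 2.4  =>  V_1 = 12 V
I_R1 = (V_0 - V_1)/R1 = (24 - 12)/10 = 1.2 A
|I_R1| = 1.2 A

Final answer: |I_R1| = 1.2 A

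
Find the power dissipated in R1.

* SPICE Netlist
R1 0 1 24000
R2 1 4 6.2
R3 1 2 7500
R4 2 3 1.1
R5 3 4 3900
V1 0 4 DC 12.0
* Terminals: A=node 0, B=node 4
Nodal analysis, taking node 4 as the 0 V reference.
Source V1 fixes V_0 = 12 V.
KCL at each unknown node (sum of currents leaving = 0; resistances in Ω):
  Node 1: (V_1 - 12)/24000 + (V_1 - 0)/6.2 + (V_1 - V_2)/7500 = 0
  Node 2: (V_2 - V_1)/7500 + (V_2 - V_3)/1.1 = 0
  Node 3: (V_3 - V_2)/1.1 + (V_3 - 0)/3900 = 0
Collecting terms (coefficients in siemens):
  0.1615·V_1 - 0.0001333·V_2 = 0.0005
  0.9092·V_2 - 0.0001333·V_1 - 0.9091·V_3 = 0
  0.9093·V_3 - 0.9091·V_2 = 0
Solving these 3 simultaneous equations (Gaussian elimination) gives:
  V_1 = 0.003098 V, V_2 = 0.00106 V, V_3 = 0.00106 V
I_R1 = (V_0 - V_1)/R1 = (12 - 0.003098)/24000 = 0.0004999 A
P_R1 = I_R1² × R1 = (0.0004999)² × 24000 = 0.005997 W

Final answer: 0.005997 W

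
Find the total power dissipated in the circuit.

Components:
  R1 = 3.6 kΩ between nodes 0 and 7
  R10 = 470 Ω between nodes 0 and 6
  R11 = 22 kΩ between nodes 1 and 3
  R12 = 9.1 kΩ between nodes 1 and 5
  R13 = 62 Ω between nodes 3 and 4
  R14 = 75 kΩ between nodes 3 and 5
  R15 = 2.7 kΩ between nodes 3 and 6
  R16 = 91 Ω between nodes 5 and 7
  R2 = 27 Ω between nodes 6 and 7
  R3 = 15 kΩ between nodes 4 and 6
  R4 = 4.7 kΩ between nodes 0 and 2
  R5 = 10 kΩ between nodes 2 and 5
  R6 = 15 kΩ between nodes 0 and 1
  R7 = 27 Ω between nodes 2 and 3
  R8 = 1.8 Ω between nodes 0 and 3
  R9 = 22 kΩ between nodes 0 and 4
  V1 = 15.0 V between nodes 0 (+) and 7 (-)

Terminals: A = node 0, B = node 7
Nodal analysis, taking node 7 as the 0 V reference.
Source V1 fixes V_0 = 15 V.
KCL at each unknown node (sum of currents leaving = 0; resistances in Ω):
  Node 1: (V_1 - 15)/15000 + (V_1 - V_3)/22000 + (V_1 - V_5)/9100 = 0
  Node 2: (V_2 - 15)/4700 + (V_2 - V_5)/10000 + (V_2 - V_3)/27 = 0
  Node 3: (V_3 - V_2)/27 + (V_3 - 15)/1.8 + (V_3 - V_1)/22000 + (V_3 - V_4)/62 + (V_3 - V_5)/75000 + (V_3 - V_6)/2700 = 0
  Node 4: (V_4 - V_6)/15000 + (V_4 - 15)/22000 + (V_4 - V_3)/62 = 0
  Node 5: (V_5 - V_2)/10000 + (V_5 - V_1)/9100 + (V_5 - V_3)/75000 + (V_5 - 0)/91 = 0
  Node 6: (V_6 - 0)/27 + (V_6 - V_4)/15000 + (V_6 - 15)/470 + (V_6 - V_3)/2700 = 0
Collecting terms (coefficients in siemens):
  0.000222·V_1 - 0.00004545·V_3 - 0.0001099·V_5 = 0.001
  0.03735·V_2 - 0.03704·V_3 - 0.0001·V_5 = 0.003191
  0.6092·V_3 - 0.00004545·V_1 - 0.03704·V_2 - 0.01613·V_4 - 0.00001333·V_5 - 0.0003704·V_6 = 8.333
  0.01624·V_4 - 0.01613·V_3 - 0.00006667·V_6 = 0.0006818
  0.01121·V_5 - 0.0001099·V_1 - 0.0001·V_2 - 0.00001333·V_3 = 0
  0.0396·V_6 - 0.0003704·V_3 - 0.00006667·V_4 = 0.03191
Solving these 6 simultaneous equations (Gaussian elimination) gives:
  V_1 = 7.684 V, V_2 = 14.95 V, V_3 = 14.99 V, V_4 = 14.93 V
  V_5 = 0.2264 V, V_6 = 0.9712 V
Power in each resistor, P = (ΔV)²/R:
  P_R1 = (15 - 0)²/3600 = 0.0625 W
  P_R2 = (0.9712 - 0)²/27 = 0.03493 W
  P_R3 = (14.93 - 0.9712)²/15000 = 0.01299 W
  P_R4 = (15 - 14.95)²/4700 = 0.000000621 W
  P_R5 = (14.95 - 0.2264)²/10000 = 0.02167 W
  P_R6 = (15 - 7.684)²/15000 = 0.003568 W
  P_R7 = (14.95 - 14.99)²/27 = 0.00005759 W
  P_R8 = (15 - 14.99)²/1.8 = 0.0001183 W
  P_R9 = (15 - 14.93)²/22000 = 0.0000002361 W
  P_R10 = (15 - 0.9712)²/470 = 0.4187 W
  P_R11 = (7.684 - 14.99)²/22000 = 0.002423 W
  P_R12 = (7.684 - 0.2264)²/9100 = 0.006112 W
  P_R13 = (14.99 - 14.93)²/62 = 0.0000533 W
  P_R14 = (14.99 - 0.2264)²/75000 = 0.002904 W
  P_R15 = (14.99 - 0.9712)²/2700 = 0.07274 W
  P_R16 = (0.2264 - 0)²/91 = 0.0005634 W
P_total = P_R1 + P_R2 + P_R3 + P_R4 + P_R5 + P_R6 + P_R7 + P_R8 + P_R9 + P_R10 + P_R11 + P_R12 + P_R13 + P_R14 + P_R15 + P_R16 = 0.6394 W

Final answer: 0.6394 W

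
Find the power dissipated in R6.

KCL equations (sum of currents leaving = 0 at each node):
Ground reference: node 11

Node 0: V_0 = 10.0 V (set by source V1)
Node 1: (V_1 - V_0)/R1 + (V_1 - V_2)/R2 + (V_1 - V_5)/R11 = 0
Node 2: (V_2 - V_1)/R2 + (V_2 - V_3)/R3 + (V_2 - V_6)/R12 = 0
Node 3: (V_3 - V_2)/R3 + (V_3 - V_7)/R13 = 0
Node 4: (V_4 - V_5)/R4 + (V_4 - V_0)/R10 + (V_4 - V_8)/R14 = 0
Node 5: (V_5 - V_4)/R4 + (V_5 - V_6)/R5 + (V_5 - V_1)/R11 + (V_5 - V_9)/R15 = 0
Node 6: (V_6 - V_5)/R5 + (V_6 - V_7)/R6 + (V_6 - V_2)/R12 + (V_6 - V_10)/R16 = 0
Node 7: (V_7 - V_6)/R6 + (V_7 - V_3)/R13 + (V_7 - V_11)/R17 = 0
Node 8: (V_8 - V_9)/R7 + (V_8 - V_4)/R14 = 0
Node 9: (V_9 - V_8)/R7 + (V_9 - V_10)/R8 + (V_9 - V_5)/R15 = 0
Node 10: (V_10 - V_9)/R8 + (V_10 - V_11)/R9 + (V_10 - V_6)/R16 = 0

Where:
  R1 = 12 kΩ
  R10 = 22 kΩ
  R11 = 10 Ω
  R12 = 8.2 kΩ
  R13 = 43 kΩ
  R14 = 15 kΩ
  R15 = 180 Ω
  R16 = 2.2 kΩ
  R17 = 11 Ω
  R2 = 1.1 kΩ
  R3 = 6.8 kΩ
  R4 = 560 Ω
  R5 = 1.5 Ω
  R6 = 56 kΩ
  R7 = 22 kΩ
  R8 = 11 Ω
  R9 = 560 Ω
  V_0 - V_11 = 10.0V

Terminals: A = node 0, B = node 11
Nodal analysis, taking node 11 as the 0 V reference.
Source V1 fixes V_0 = 10 V.
KCL at each unknown node (sum of currents leaving = 0; resistances in Ω):
  Node 1: (V_1 - 10)/12000 + (V_1 - V_2)/1100 + (V_1 - V_5)/10 = 0
  Node 2: (V_2 - V_1)/1100 + (V_2 - V_3)/6800 + (V_2 - V_6)/8200 = 0
  Node 3: (V_3 - V_2)/6800 + (V_3 - V_7)/43000 = 0
  Node 4: (V_4 - V_5)/560 + (V_4 - 10)/22000 + (V_4 - V_8)/15000 = 0
  Node 5: (V_5 - V_4)/560 + (V_5 - V_6)/1.5 + (V_5 - V_1)/10 + (V_5 - V_9)/180 = 0
  Node 6: (V_6 - V_5)/1.5 + (V_6 - V_7)/56000 + (V_6 - V_2)/8200 + (V_6 - V_10)/2200 = 0
  Node 7: (V_7 - V_6)/56000 + (V_7 - V_3)/43000 + (V_7 - 0)/11 = 0
  Node 8: (V_8 - V_9)/22000 + (V_8 - V_4)/15000 = 0
  Node 9: (V_9 - V_8)/22000 + (V_9 - V_10)/11 + (V_9 - V_5)/180 = 0
  Node 10: (V_10 - V_9)/11 + (V_10 - 0)/560 + (V_10 - V_6)/2200 = 0
Collecting terms (coefficients in siemens):
  0.101·V_1 - 0.0009091·V_2 - 0.1·V_5 = 0.0008333
  0.001178·V_2 - 0.0009091·V_1 - 0.0001471·V_3 - 0.000122·V_6 = 0
  0.0001703·V_3 - 0.0001471·V_2 - 0.00002326·V_7 = 0
  0.001898·V_4 - 0.001786·V_5 - 0.00006667·V_8 = 0.0004545
  0.774·V_5 - 0.1·V_1 - 0.001786·V_4 - 0.6667·V_6 - 0.005556·V_9 = 0
  0.6673·V_6 - 0.000122·V_2 - 0.6667·V_5 - 0.00001786·V_7 - 0.0004545·V_10 = 0
  0.09095·V_7 - 0.00002326·V_3 - 0.00001786·V_6 = 0
  0.0001121·V_8 - 0.00006667·V_4 - 0.00004545·V_9 = 0
  0.09651·V_9 - 0.005556·V_5 - 0.00004545·V_8 - 0.09091·V_10 = 0
  0.09315·V_10 - 0.0004545·V_6 - 0.09091·V_9 = 0
Solving these 10 simultaneous equations (Gaussian elimination) gives:
  V_1 = 0.843 V, V_2 = 0.826 V, V_3 = 0.7133 V, V_4 = 1.057 V
  V_5 = 0.8355 V, V_6 = 0.8354 V, V_7 = 0.0003464 V, V_8 = 0.8915 V
  V_9 = 0.6489 V, V_10 = 0.6373 V
I_R6 = (V_6 - V_7)/R6 = (0.8354 - 0.0003464)/56000 = 0.00001491 A
P_R6 = I_R6² × R6 = (0.00001491)² × 56000 = 0.00001245 W

Final answer: 1.245e-05 W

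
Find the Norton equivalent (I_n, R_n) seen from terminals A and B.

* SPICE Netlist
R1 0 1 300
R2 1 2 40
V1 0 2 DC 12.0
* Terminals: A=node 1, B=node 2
Find the Thévenin equivalent first; then I_n = V_th/R_th and R_n = R_th.
Step 1 — V_th is the open-circuit voltage V_A - V_B (nothing connected across the terminals).
Nodal analysis, taking node 2 as the 0 V reference.
Source V1 fixes V_0 = 12 V.
KCL at each unknown node (sum of currents leaving = 0; resistances in Ω):
  Node 1: (V_1 - 12)/300 + (V_1 - 0)/40 = 0
Collecting terms: 0.02833 × V_1 = 0.04  =>  V_1 = 1.412 V
V_th = V_1 - V_2 = 1.412 - 0 = 1.412 V
Step 2 — R_th: zero the source — replace V1 by a short circuit (node 2 merges into node 0) — and find the resistance seen between A (node 1) and B (node 0).
Reduce the network between node 1 (A) and node 0 (B) by series/parallel combination:
  Rp1 = R1 ‖ R2 (parallel, both between nodes 0 and 1) = 1/(1/300 + 1/40) = 35.29 Ω
R_th = 35.29 Ω
I_n = V_th/R_th = 1.412/35.29 = 0.04 A, and R_n = R_th = 35.29 Ω

Final answer: I_n = 0.04 A, R_n = 35.29 Ω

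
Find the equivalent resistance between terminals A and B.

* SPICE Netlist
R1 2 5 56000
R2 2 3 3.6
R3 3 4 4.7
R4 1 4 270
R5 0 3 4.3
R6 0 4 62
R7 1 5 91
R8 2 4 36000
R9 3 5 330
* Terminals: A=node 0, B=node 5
The network is not a plain series/parallel combination. Inject a 1 A test current into terminal A (node 0) and return it from terminal B (node 5); then R_eq = V_A / (1 A).
Nodal analysis, taking node 5 as the 0 V reference.
Current source I_test pushes 1 A into node 0 and draws it out of node 5.
KCL at each unknown node (sum of currents leaving = 0; resistances in Ω):
  Node 0: (V_0 - V_3)/4.3 + (V_0 - V_4)/62 - 1 = 0
  Node 1: (V_1 - V_4)/270 + (V_1 - 0)/91 = 0
  Node 2: (V_2 - 0)/56000 + (V_2 - V_3)/3.6 + (V_2 - V_4)/36000 = 0
  Node 3: (V_3 - V_0)/4.3 + (V_3 - V_2)/3.6 + (V_3 - V_4)/4.7 + (V_3 - 0)/330 = 0
  Node 4: (V_4 - V_0)/62 + (V_4 - V_1)/270 + (V_4 - V_2)/36000 + (V_4 - V_3)/4.7 = 0
Collecting terms (coefficients in siemens):
  0.2487·V_0 - 0.2326·V_3 - 0.01613·V_4 = 1
  0.01469·V_1 - 0.003704·V_4 = 0
  0.2778·V_2 - 0.2778·V_3 - 0.00002778·V_4 = 0
  0.7261·V_3 - 0.2326·V_0 - 0.2778·V_2 - 0.2128·V_4 = 0
  0.2326·V_4 - 0.01613·V_0 - 0.003704·V_1 - 0.00002778·V_2 - 0.2128·V_3 = 0
Solving these 5 simultaneous equations (Gaussian elimination) gives:
  V_0 = 176.6 V, V_1 = 43.09 V, V_2 = 172.7 V, V_3 = 172.7 V
  V_4 = 170.9 V
R_eq = V_0 / 1 A = 176.6 Ω

Final answer: 176.6 Ω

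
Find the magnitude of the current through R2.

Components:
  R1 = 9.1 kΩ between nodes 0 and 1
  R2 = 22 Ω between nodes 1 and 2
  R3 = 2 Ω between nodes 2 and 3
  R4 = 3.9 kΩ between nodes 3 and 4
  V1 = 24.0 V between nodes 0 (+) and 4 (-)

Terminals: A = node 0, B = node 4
Nodal analysis, taking node 4 as the 0 V reference.
Source V1 fixes V_0 = 24 V.
KCL at each unknown node (sum of currents leaving = 0; resistances in Ω):
  Node 1: (V_1 - 24)/9100 + (V_1 - V_2)/22 = 0
  Node 2: (V_2 - V_1)/22 + (V_2 - V_3)/2 = 0
  Node 3: (V_3 - V_2)/2 + (V_3 - 0)/3900 = 0
Collecting terms (coefficients in siemens):
  0.04556·V_1 - 0.04545·V_2 = 0.002637
  0.5455·V_2 - 0.04545·V_1 - 0.5·V_3 = 0
  0.5003·V_3 - 0.5·V_2 = 0
Solving these 3 simultaneous equations (Gaussian elimination) gives:
  V_1 = 7.231 V, V_2 = 7.19 V, V_3 = 7.187 V
I_R2 = (V_1 - V_2)/R2 = (7.231 - 7.19)/22 = 0.001843 A
|I_R2| = 0.001843 A

Final answer: |I_R2| = 0.001843 A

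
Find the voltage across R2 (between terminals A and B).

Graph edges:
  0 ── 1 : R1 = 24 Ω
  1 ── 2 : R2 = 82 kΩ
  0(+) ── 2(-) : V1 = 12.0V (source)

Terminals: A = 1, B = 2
R1 and R2 are in series across V1 (node 0 → node 1 → node 2), and the output A–B is taken across R2, so this is a voltage divider.
Series current: I = V1/(R1 + R2) = 12/(24 + 82000) = 12/82020 = 0.0001463 A
V_R2 = I × R2 = V1 × R2/(R1 + R2) = 12 × 82000/82020 = 12 V

Final answer: 12 V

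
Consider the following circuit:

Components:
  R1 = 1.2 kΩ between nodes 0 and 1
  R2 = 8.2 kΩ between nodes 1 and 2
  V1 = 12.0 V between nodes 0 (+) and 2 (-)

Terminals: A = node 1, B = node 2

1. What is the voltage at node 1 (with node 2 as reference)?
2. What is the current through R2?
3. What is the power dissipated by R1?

Nodal analysis, taking node 2 as the 0 V reference.
Source V1 fixes V_0 = 12 V.
KCL at each unknown node (sum of currents leaving = 0; resistances in Ω):
  Node 1: (V_1 - 12)/1200 + (V_1 - 0)/8200 = 0
Collecting terms: 0.0009553 × V_1 = 0.01  =>  V_1 = 10.47 V
Part 1:
  Read off the nodal solution: V_1 = 10.47 V
Part 2:
  I_R2 = (V_1 - V_2)/R2 = (10.47 - 0)/8200 = 0.001277 A
  Magnitude: I_R2 = 0.001277 A
Part 3:
  I_R1 = (V_0 - V_1)/R1 = (12 - 10.47)/1200 = 0.001277 A
  P_R1 = I_R1² × R1 = (0.001277)² × 1200 = 0.001956 W

Final answers:
1. V_1 = 10.47 V
2. I_R2 = 0.001277 A
3. P_R1 = 0.001956 W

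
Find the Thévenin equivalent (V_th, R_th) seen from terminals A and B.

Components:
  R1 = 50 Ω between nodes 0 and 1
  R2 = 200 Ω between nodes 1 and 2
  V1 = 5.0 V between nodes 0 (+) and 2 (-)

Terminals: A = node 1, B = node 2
Step 1 — V_th is the open-circuit voltage V_A - V_B (nothing connected across the terminals).
Nodal analysis, taking node 2 as the 0 V reference.
Source V1 fixes V_0 = 5 V.
KCL at each unknown node (sum of currents leaving = 0; resistances in Ω):
  Node 1: (V_1 - 5)/50 + (V_1 - 0)/200 = 0
Collecting terms: 0.025 × V_1 = 0.1  =>  V_1 = 4 V
V_th = V_1 - V_2 = 4 - 0 = 4 V
Step 2 — R_th: zero the source — replace V1 by a short circuit (node 2 merges into node 0) — and find the resistance seen between A (node 1) and B (node 0).
Reduce the network between node 1 (A) and node 0 (B) by series/parallel combination:
  Rp1 = R1 ‖ R2 (parallel, both between nodes 0 and 1) = 1/(1/50 + 1/200) = 40 Ω
R_th = 40 Ω

Final answer: V_th = 4 V, R_th = 40 Ω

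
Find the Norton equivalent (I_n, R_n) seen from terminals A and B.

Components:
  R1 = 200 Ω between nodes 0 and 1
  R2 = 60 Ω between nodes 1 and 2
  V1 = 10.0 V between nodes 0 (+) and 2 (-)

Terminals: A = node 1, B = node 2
Find the Thévenin equivalent first; then I_n = V_th/R_th and R_n = R_th.
Step 1 — V_th is the open-circuit voltage V_A - V_B (nothing connected across the terminals).
Nodal analysis, taking node 2 as the 0 V reference.
Source V1 fixes V_0 = 10 V.
KCL at each unknown node (sum of currents leaving = 0; resistances in Ω):
  Node 1: (V_1 - 10)/200 + (V_1 - 0)/60 = 0
Collecting terms: 0.02167 × V_1 = 0.05  =>  V_1 = 2.308 V
V_th = V_1 - V_2 = 2.308 - 0 = 2.308 V
Step 2 — R_th: zero the source — replace V1 by a short circuit (node 2 merges into node 0) — and find the resistance seen between A (node 1) and B (node 0).
Reduce the network between node 1 (A) and node 0 (B) by series/parallel combination:
  Rp1 = R1 ‖ R2 (parallel, both between nodes 0 and 1) = 1/(1/200 + 1/60) = 46.15 Ω
R_th = 46.15 Ω
I_n = V_th/R_th = 2.308/46.15 = 0.05 A, and R_n = R_th = 46.15 Ω

Final answer: I_n = 0.05 A, R_n = 46.15 Ω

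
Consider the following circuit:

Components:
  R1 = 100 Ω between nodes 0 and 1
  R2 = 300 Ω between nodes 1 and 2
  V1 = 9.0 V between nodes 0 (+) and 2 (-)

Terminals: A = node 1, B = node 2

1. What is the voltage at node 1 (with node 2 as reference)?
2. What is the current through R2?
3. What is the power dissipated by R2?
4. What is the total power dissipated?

Nodal analysis, taking node 2 as the 0 V reference.
Source V1 fixes V_0 = 9 V.
KCL at each unknown node (sum of currents leaving = 0; resistances in Ω):
  Node 1: (V_1 - 9)/100 + (V_1 - 0)/300 = 0
Collecting terms: 0.01333 × V_1 = 0.09  =>  V_1 = 6.75 V
Part 1:
  Read off the nodal solution: V_1 = 6.75 V
Part 2:
  I_R2 = (V_1 - V_2)/R2 = (6.75 - 0)/300 = 0.0225 A
  Magnitude: I_R2 = 0.0225 A
Part 3:
  I_R2 = (V_1 - V_2)/R2 = (6.75 - 0)/300 = 0.0225 A
  P_R2 = I_R2² × R2 = (0.0225)² × 300 = 0.1519 W
Part 4:
  Power in each resistor, P = (ΔV)²/R:
    P_R1 = (9 - 6.75)²/100 = 0.05063 W
    P_R2 = (6.75 - 0)²/300 = 0.1519 W
  P_total = P_R1 + P_R2 = 0.2025 W

Final answers:
1. V_1 = 6.75 V
2. I_R2 = 0.0225 A
3. P_R2 = 0.1519 W
4. P_total = 0.2025 W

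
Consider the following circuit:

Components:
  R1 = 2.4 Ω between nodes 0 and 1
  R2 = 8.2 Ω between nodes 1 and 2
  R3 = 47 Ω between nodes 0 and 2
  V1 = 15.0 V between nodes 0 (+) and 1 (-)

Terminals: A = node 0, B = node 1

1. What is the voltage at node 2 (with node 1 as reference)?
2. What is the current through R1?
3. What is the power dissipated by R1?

Nodal analysis, taking node 1 as the 0 V reference.
Source V1 fixes V_0 = 15 V.
KCL at each unknown node (sum of currents leaving = 0; resistances in Ω):
  Node 2: (V_2 - 0)/8.2 + (V_2 - 15)/47 = 0
Collecting terms: 0.1432 × V_2 = 0.3191  =>  V_2 = 2.228 V
Part 1:
  Read off the nodal solution: V_2 = 2.228 V
Part 2:
  I_R1 = (V_0 - V_1)/R1 = (15 - 0)/2.4 = 6.25 A
  Magnitude: I_R1 = 6.25 A
Part 3:
  I_R1 = (V_0 - V_1)/R1 = (15 - 0)/2.4 = 6.25 A
  P_R1 = I_R1² × R1 = (6.25)² × 2.4 = 93.75 W

Final answers:
1. V_2 = 2.228 V
2. I_R1 = 6.25 A
3. P_R1 = 93.75 W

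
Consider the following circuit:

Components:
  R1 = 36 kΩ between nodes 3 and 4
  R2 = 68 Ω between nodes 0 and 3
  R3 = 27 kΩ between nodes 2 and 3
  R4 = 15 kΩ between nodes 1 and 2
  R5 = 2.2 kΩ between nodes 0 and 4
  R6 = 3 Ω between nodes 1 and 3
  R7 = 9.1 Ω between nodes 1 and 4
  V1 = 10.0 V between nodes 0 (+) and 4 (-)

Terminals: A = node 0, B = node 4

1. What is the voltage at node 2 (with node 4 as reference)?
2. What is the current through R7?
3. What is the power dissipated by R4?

Nodal analysis, taking node 4 as the 0 V reference.
Source V1 fixes V_0 = 10 V.
KCL at each unknown node (sum of currents leaving = 0; resistances in Ω):
  Node 1: (V_1 - V_2)/15000 + (V_1 - V_3)/3 + (V_1 - 0)/9.1 = 0
  Node 2: (V_2 - V_3)/27000 + (V_2 - V_1)/15000 = 0
  Node 3: (V_3 - 0)/36000 + (V_3 - 10)/68 + (V_3 - V_2)/27000 + (V_3 - V_1)/3 = 0
Collecting terms (coefficients in siemens):
  0.4433·V_1 - 0.00006667·V_2 - 0.3333·V_3 = 0
  0.0001037·V_2 - 0.00006667·V_1 - 0.00003704·V_3 = 0
  0.3481·V_3 - 0.3333·V_1 - 0.00003704·V_2 = 0.1471
Solving these 3 simultaneous equations (Gaussian elimination) gives:
  V_1 = 1.136 V, V_2 = 1.269 V, V_3 = 1.51 V
Part 1:
  Read off the nodal solution: V_2 = 1.269 V
Part 2:
  I_R7 = (V_1 - V_4)/R7 = (1.136 - 0)/9.1 = 0.1248 A
  Magnitude: I_R7 = 0.1248 A
Part 3:
  I_R4 = (V_1 - V_2)/R4 = (1.136 - 1.269)/15000 = -0.000008914 A
  P_R4 = I_R4² × R4 = (-0.000008914)² × 15000 = 0.000001192 W

Final answers:
1. V_2 = 1.269 V
2. I_R7 = 0.1248 A
3. P_R4 = 1.192e-06 W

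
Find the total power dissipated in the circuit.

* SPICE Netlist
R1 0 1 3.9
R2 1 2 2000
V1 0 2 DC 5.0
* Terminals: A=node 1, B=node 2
Nodal analysis, taking node 2 as the 0 V reference.
Source V1 fixes V_0 = 5 V.
KCL at each unknown node (sum of currents leaving = 0; resistances in Ω):
  Node 1: (V_1 - 5)/3.9 + (V_1 - 0)/2000 = 0
Collecting terms: 0.2569 × V_1 = 1.282  =>  V_1 = 4.99 V
Power in each resistor, P = (ΔV)²/R:
  P_R1 = (5 - 4.99)²/3.9 = 0.00002428 W
  P_R2 = (4.99 - 0)²/2000 = 0.01245 W
P_total = P_R1 + P_R2 = 0.01248 W

Final answer: 0.01248 W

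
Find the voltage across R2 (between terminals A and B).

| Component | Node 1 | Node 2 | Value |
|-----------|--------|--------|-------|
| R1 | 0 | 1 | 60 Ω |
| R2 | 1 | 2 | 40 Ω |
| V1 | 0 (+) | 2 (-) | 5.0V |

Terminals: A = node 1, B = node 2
R1 and R2 are in series across V1 (node 0 → node 1 → node 2), and the output A–B is taken across R2, so this is a voltage divider.
Series current: I = V1/(R1 + R2) = 5/(60 + 40) = 5/100 = 0.05 A
V_R2 = I × R2 = V1 × R2/(R1 + R2) = 5 × 40/100 = 2 V

Final answer: 2 V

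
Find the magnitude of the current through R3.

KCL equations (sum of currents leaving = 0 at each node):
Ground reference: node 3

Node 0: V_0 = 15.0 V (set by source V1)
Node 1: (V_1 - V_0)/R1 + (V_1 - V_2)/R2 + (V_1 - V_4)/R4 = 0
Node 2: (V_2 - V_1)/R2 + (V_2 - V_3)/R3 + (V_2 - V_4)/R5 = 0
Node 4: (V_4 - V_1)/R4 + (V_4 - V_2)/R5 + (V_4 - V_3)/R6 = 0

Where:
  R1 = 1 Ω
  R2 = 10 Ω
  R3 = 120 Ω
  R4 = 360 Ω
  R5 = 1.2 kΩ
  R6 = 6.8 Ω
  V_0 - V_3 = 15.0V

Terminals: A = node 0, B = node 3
Nodal analysis, taking node 3 as the 0 V reference.
Source V1 fixes V_0 = 15 V.
KCL at each unknown node (sum of currents leaving = 0; resistances in Ω):
  Node 1: (V_1 - 15)/1 + (V_1 - V_2)/10 + (V_1 - V_4)/360 = 0
  Node 2: (V_2 - V_1)/10 + (V_2 - 0)/120 + (V_2 - V_4)/1200 = 0
  Node 4: (V_4 - V_1)/360 + (V_4 - V_2)/1200 + (V_4 - 0)/6.8 = 0
Collecting terms (coefficients in siemens):
  1.103·V_1 - 0.1·V_2 - 0.002778·V_4 = 15
  0.1092·V_2 - 0.1·V_1 - 0.0008333·V_4 = 0
  0.1507·V_4 - 0.002778·V_1 - 0.0008333·V_2 = 0
Solving these 3 simultaneous equations (Gaussian elimination) gives:
  V_1 = 14.84 V, V_2 = 13.59 V, V_4 = 0.3487 V
I_R3 = (V_2 - V_3)/R3 = (13.59 - 0)/120 = 0.1133 A
|I_R3| = 0.1133 A

Final answer: |I_R3| = 0.1133 A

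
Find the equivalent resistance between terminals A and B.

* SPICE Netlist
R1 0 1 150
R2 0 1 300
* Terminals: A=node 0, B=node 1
Reduce the network between node 0 (A) and node 1 (B) by series/parallel combination:
  Rp1 = R1 ‖ R2 (parallel, both between nodes 0 and 1) = 1/(1/150 + 1/300) = 100 Ω
R_eq = 100 Ω

Final answer: 100 Ω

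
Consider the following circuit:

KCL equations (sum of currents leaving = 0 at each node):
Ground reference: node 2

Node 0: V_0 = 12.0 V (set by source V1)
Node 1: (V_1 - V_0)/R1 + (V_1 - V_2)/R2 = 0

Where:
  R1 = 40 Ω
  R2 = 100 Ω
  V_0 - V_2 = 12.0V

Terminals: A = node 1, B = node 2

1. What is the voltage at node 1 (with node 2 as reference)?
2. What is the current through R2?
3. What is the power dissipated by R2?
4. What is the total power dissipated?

Nodal analysis, taking node 2 as the 0 V reference.
Source V1 fixes V_0 = 12 V.
KCL at each unknown node (sum of currents leaving = 0; resistances in Ω):
  Node 1: (V_1 - 12)/40 + (V_1 - 0)/100 = 0
Collecting terms: 0.035 × V_1 = 0.3  =>  V_1 = 8.571 V
Part 1:
  Read off the nodal solution: V_1 = 8.571 V
Part 2:
  I_R2 = (V_1 - V_2)/R2 = (8.571 - 0)/100 = 0.08571 A
  Magnitude: I_R2 = 0.08571 A
Part 3:
  I_R2 = (V_1 - V_2)/R2 = (8.571 - 0)/100 = 0.08571 A
  P_R2 = I_R2² × R2 = (0.08571)² × 100 = 0.7347 W
Part 4:
  Power in each resistor, P = (ΔV)²/R:
    P_R1 = (12 - 8.571)²/40 = 0.2939 W
    P_R2 = (8.571 - 0)²/100 = 0.7347 W
  P_total = P_R1 + P_R2 = 1.029 W

Final answers:
1. V_1 = 8.571 V
2. I_R2 = 0.08571 A
3. P_R2 = 0.7347 W
4. P_total = 1.029 W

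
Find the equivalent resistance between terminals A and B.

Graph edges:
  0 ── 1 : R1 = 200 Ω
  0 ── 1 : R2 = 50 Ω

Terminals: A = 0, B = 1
Reduce the network between node 0 (A) and node 1 (B) by series/parallel combination:
  Rp1 = R1 ‖ R2 (parallel, both between nodes 0 and 1) = 1/(1/200 + 1/50) = 40 Ω
R_eq = 40 Ω

Final answer: 40 Ω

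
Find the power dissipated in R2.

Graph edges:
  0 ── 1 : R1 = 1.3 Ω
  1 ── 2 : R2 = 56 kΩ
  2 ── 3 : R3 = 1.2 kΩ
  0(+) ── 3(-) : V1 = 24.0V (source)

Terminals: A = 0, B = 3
Nodal analysis, taking node 3 as the 0 V reference.
Source V1 fixes V_0 = 24 V.
KCL at each unknown node (sum of currents leaving = 0; resistances in Ω):
  Node 1: (V_1 - 24)/1.3 + (V_1 - V_2)/56000 = 0
  Node 2: (V_2 - V_1)/56000 + (V_2 - 0)/1200 = 0
Collecting terms (coefficients in siemens):
  0.7692·V_1 - 0.00001786·V_2 = 18.46
  0.0008512·V_2 - 0.00001786·V_1 = 0
Determinant D = (0.7692)(0.0008512) - (-0.00001786)(-0.00001786) = 0.0006548
V_1 = [(18.46)(0.0008512) - (-0.00001786)(0)]/D = 24 V
V_2 = [(0.7692)(0) - (18.46)(-0.00001786)]/D = 0.5035 V
I_R2 = (V_1 - V_2)/R2 = (24 - 0.5035)/56000 = 0.0004196 A
P_R2 = I_R2² × R2 = (0.0004196)² × 56000 = 0.009858 W

Final answer: 0.009858 W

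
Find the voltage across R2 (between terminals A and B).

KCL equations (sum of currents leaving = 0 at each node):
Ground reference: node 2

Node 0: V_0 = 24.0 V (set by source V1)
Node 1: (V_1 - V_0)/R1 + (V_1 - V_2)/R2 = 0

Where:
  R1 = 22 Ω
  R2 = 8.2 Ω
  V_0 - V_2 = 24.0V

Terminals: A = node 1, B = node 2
R1 and R2 are in series across V1 (node 0 → node 1 → node 2), and the output A–B is taken across R2, so this is a voltage divider.
Series current: I = V1/(R1 + R2) = 24/(22 + 8.2) = 24/30.2 = 0.7947 A
V_R2 = I × R2 = V1 × R2/(R1 + R2) = 24 × 8.2/30.2 = 6.517 V

Final answer: 6.517 V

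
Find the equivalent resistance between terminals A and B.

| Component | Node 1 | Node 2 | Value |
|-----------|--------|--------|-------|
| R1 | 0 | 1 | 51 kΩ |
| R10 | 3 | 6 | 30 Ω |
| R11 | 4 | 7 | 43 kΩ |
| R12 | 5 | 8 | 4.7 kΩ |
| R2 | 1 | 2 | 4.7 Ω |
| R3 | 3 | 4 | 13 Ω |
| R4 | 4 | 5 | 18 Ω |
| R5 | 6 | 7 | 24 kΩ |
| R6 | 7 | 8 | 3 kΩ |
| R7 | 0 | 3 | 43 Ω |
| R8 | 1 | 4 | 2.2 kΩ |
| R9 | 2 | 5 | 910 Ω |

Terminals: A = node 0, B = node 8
The network is not a plain series/parallel combination. Inject a 1 A test current into terminal A (node 0) and return it from terminal B (node 8); then R_eq = V_A / (1 A).
Nodal analysis, taking node 8 as the 0 V reference.
Current source I_test pushes 1 A into node 0 and draws it out of node 8.
KCL at each unknown node (sum of currents leaving = 0; resistances in Ω):
  Node 0: (V_0 - V_1)/51000 + (V_0 - V_3)/43 - 1 = 0
  Node 1: (V_1 - V_0)/51000 + (V_1 - V_2)/4.7 + (V_1 - V_4)/2200 = 0
  Node 2: (V_2 - V_1)/4.7 + (V_2 - V_5)/910 = 0
  Node 3: (V_3 - V_0)/43 + (V_3 - V_4)/13 + (V_3 - V_6)/30 = 0
  Node 4: (V_4 - V_1)/2200 + (V_4 - V_3)/13 + (V_4 - V_5)/18 + (V_4 - V_7)/43000 = 0
  Node 5: (V_5 - V_2)/910 + (V_5 - V_4)/18 + (V_5 - 0)/4700 = 0
  Node 6: (V_6 - V_3)/30 + (V_6 - V_7)/24000 = 0
  Node 7: (V_7 - V_4)/43000 + (V_7 - V_6)/24000 + (V_7 - 0)/3000 = 0
Collecting terms (coefficients in siemens):
  0.02328·V_0 - 0.00001961·V_1 - 0.02326·V_3 = 1
  0.2132·V_1 - 0.00001961·V_0 - 0.2128·V_2 - 0.0004545·V_4 = 0
  0.2139·V_2 - 0.2128·V_1 - 0.001099·V_5 = 0
  0.1335·V_3 - 0.02326·V_0 - 0.07692·V_4 - 0.03333·V_6 = 0
  0.133·V_4 - 0.0004545·V_1 - 0.07692·V_3 - 0.05556·V_5 - 0.00002326·V_7 = 0
  0.05687·V_5 - 0.001099·V_2 - 0.05556·V_4 = 0
  0.03338·V_6 - 0.03333·V_3 - 0.00004167·V_7 = 0
  0.0003983·V_7 - 0.00002326·V_4 - 0.00004167·V_6 = 0
Solving these 8 simultaneous equations (Gaussian elimination) gives:
  V_0 = 3808 V, V_1 = 3745 V, V_2 = 3745 V, V_3 = 3765 V
  V_4 = 3754 V, V_5 = 3740 V, V_6 = 3762 V, V_7 = 612.8 V
R_eq = V_0 / 1 A = 3808 Ω = 3.808 kΩ

Final answer: 3.808 kΩ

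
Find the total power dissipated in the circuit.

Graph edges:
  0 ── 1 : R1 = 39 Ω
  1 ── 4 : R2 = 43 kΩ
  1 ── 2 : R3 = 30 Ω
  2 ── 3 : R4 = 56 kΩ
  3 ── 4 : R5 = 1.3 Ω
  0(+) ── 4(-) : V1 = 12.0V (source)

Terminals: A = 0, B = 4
Nodal analysis, taking node 4 as the 0 V reference.
Source V1 fixes V_0 = 12 V.
KCL at each unknown node (sum of currents leaving = 0; resistances in Ω):
  Node 1: (V_1 - 12)/39 + (V_1 - 0)/43000 + (V_1 - V_2)/30 = 0
  Node 2: (V_2 - V_1)/30 + (V_2 - V_3)/56000 = 0
  Node 3: (V_3 - V_2)/56000 + (V_3 - 0)/1.3 = 0
Collecting terms (coefficients in siemens):
  0.059·V_1 - 0.03333·V_2 = 0.3077
  0.03335·V_2 - 0.03333·V_1 - 0.00001786·V_3 = 0
  0.7692·V_3 - 0.00001786·V_2 = 0
Solving these 3 simultaneous equations (Gaussian elimination) gives:
  V_1 = 11.98 V, V_2 = 11.97 V, V_3 = 0.000278 V
Power in each resistor, P = (ΔV)²/R:
  P_R1 = (12 - 11.98)²/39 = 0.000009458 W
  P_R2 = (11.98 - 0)²/43000 = 0.003338 W
  P_R3 = (11.98 - 11.97)²/30 = 0.000001372 W
  P_R4 = (11.97 - 0.000278)²/56000 = 0.00256 W
  P_R5 = (0.000278 - 0)²/1.3 = 0.00000005944 W
P_total = P_R1 + P_R2 + P_R3 + P_R4 + P_R5 = 0.005909 W

Final answer: 0.005909 W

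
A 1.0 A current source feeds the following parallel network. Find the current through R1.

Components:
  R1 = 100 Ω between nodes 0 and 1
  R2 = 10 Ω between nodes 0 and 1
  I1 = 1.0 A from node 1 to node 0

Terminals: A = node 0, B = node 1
All resistors sit directly between nodes 0 and 1, so they are in parallel and share one voltage V; the full source current 1 A splits among them.
1/R_par = 1/100 + 1/10 = 0.11 S  =>  R_par = 9.091 Ω
V = I × R_par = 1 × 9.091 = 9.091 V
I_R1 = V/R1 = 9.091/100 = 0.09091 A

Final answer: 0.09091 A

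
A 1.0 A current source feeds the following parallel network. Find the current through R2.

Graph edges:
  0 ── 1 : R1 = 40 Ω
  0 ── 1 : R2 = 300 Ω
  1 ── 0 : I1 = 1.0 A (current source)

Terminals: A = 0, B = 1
All resistors sit directly between nodes 0 and 1, so they are in parallel and share one voltage V; the full source current 1 A splits among them.
1/R_par = 1/40 + 1/300 = 0.02833 S  =>  R_par = 35.29 Ω
V = I × R_par = 1 × 35.29 = 35.29 V
I_R2 = V/R2 = 35.29/300 = 0.1176 A

Final answer: 0.1176 A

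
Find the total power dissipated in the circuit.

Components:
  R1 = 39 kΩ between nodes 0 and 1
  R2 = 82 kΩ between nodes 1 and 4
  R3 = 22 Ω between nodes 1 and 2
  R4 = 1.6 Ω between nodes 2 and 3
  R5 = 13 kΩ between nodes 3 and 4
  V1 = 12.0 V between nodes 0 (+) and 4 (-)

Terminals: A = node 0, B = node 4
Nodal analysis, taking node 4 as the 0 V reference.
Source V1 fixes V_0 = 12 V.
KCL at each unknown node (sum of currents leaving = 0; resistances in Ω):
  Node 1: (V_1 - 12)/39000 + (V_1 - 0)/82000 + (V_1 - V_2)/22 = 0
  Node 2: (V_2 - V_1)/22 + (V_2 - V_3)/1.6 = 0
  Node 3: (V_3 - V_2)/1.6 + (V_3 - 0)/13000 = 0
Collecting terms (coefficients in siemens):
  0.04549·V_1 - 0.04545·V_2 = 0.0003077
  0.6705·V_2 - 0.04545·V_1 - 0.625·V_3 = 0
  0.6251·V_3 - 0.625·V_2 = 0
Solving these 3 simultaneous equations (Gaussian elimination) gives:
  V_1 = 2.684 V, V_2 = 2.68 V, V_3 = 2.68 V
Power in each resistor, P = (ΔV)²/R:
  P_R1 = (12 - 2.684)²/39000 = 0.002225 W
  P_R2 = (2.684 - 0)²/82000 = 0.00008788 W
  P_R3 = (2.684 - 2.68)²/22 = 0.0000009347 W
  P_R4 = (2.68 - 2.68)²/1.6 = 0.00000006798 W
  P_R5 = (2.68 - 0)²/13000 = 0.0005523 W
P_total = P_R1 + P_R2 + P_R3 + P_R4 + P_R5 = 0.002866 W

Final answer: 0.002866 W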